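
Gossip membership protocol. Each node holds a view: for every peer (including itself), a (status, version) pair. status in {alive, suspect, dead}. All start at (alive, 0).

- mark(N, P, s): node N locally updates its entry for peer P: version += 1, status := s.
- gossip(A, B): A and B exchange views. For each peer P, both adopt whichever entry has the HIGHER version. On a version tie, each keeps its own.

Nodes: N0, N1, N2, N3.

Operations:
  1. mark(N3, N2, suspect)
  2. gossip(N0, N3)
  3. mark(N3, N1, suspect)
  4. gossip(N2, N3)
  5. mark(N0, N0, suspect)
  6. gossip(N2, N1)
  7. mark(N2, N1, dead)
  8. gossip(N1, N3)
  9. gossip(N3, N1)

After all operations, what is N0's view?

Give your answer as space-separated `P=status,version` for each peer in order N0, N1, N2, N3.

Op 1: N3 marks N2=suspect -> (suspect,v1)
Op 2: gossip N0<->N3 -> N0.N0=(alive,v0) N0.N1=(alive,v0) N0.N2=(suspect,v1) N0.N3=(alive,v0) | N3.N0=(alive,v0) N3.N1=(alive,v0) N3.N2=(suspect,v1) N3.N3=(alive,v0)
Op 3: N3 marks N1=suspect -> (suspect,v1)
Op 4: gossip N2<->N3 -> N2.N0=(alive,v0) N2.N1=(suspect,v1) N2.N2=(suspect,v1) N2.N3=(alive,v0) | N3.N0=(alive,v0) N3.N1=(suspect,v1) N3.N2=(suspect,v1) N3.N3=(alive,v0)
Op 5: N0 marks N0=suspect -> (suspect,v1)
Op 6: gossip N2<->N1 -> N2.N0=(alive,v0) N2.N1=(suspect,v1) N2.N2=(suspect,v1) N2.N3=(alive,v0) | N1.N0=(alive,v0) N1.N1=(suspect,v1) N1.N2=(suspect,v1) N1.N3=(alive,v0)
Op 7: N2 marks N1=dead -> (dead,v2)
Op 8: gossip N1<->N3 -> N1.N0=(alive,v0) N1.N1=(suspect,v1) N1.N2=(suspect,v1) N1.N3=(alive,v0) | N3.N0=(alive,v0) N3.N1=(suspect,v1) N3.N2=(suspect,v1) N3.N3=(alive,v0)
Op 9: gossip N3<->N1 -> N3.N0=(alive,v0) N3.N1=(suspect,v1) N3.N2=(suspect,v1) N3.N3=(alive,v0) | N1.N0=(alive,v0) N1.N1=(suspect,v1) N1.N2=(suspect,v1) N1.N3=(alive,v0)

Answer: N0=suspect,1 N1=alive,0 N2=suspect,1 N3=alive,0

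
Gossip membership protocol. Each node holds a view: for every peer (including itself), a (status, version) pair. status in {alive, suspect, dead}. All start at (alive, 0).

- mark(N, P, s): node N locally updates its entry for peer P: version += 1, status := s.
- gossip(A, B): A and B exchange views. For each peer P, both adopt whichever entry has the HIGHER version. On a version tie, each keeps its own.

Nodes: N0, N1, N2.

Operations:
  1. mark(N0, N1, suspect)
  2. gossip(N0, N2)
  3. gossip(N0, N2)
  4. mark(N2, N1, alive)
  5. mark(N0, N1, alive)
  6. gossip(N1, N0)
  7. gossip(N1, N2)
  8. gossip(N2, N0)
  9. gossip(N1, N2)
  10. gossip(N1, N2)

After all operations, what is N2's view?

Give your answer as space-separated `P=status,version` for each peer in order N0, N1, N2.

Answer: N0=alive,0 N1=alive,2 N2=alive,0

Derivation:
Op 1: N0 marks N1=suspect -> (suspect,v1)
Op 2: gossip N0<->N2 -> N0.N0=(alive,v0) N0.N1=(suspect,v1) N0.N2=(alive,v0) | N2.N0=(alive,v0) N2.N1=(suspect,v1) N2.N2=(alive,v0)
Op 3: gossip N0<->N2 -> N0.N0=(alive,v0) N0.N1=(suspect,v1) N0.N2=(alive,v0) | N2.N0=(alive,v0) N2.N1=(suspect,v1) N2.N2=(alive,v0)
Op 4: N2 marks N1=alive -> (alive,v2)
Op 5: N0 marks N1=alive -> (alive,v2)
Op 6: gossip N1<->N0 -> N1.N0=(alive,v0) N1.N1=(alive,v2) N1.N2=(alive,v0) | N0.N0=(alive,v0) N0.N1=(alive,v2) N0.N2=(alive,v0)
Op 7: gossip N1<->N2 -> N1.N0=(alive,v0) N1.N1=(alive,v2) N1.N2=(alive,v0) | N2.N0=(alive,v0) N2.N1=(alive,v2) N2.N2=(alive,v0)
Op 8: gossip N2<->N0 -> N2.N0=(alive,v0) N2.N1=(alive,v2) N2.N2=(alive,v0) | N0.N0=(alive,v0) N0.N1=(alive,v2) N0.N2=(alive,v0)
Op 9: gossip N1<->N2 -> N1.N0=(alive,v0) N1.N1=(alive,v2) N1.N2=(alive,v0) | N2.N0=(alive,v0) N2.N1=(alive,v2) N2.N2=(alive,v0)
Op 10: gossip N1<->N2 -> N1.N0=(alive,v0) N1.N1=(alive,v2) N1.N2=(alive,v0) | N2.N0=(alive,v0) N2.N1=(alive,v2) N2.N2=(alive,v0)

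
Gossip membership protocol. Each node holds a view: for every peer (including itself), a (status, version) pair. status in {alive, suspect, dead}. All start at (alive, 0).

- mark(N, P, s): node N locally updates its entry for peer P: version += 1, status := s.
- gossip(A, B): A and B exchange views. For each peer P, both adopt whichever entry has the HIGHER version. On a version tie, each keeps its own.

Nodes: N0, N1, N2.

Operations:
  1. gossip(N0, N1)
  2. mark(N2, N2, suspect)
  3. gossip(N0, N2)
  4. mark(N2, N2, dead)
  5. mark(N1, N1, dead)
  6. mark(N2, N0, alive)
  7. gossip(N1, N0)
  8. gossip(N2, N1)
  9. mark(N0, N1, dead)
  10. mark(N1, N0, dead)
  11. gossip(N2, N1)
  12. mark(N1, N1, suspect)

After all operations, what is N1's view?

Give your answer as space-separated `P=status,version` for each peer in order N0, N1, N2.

Op 1: gossip N0<->N1 -> N0.N0=(alive,v0) N0.N1=(alive,v0) N0.N2=(alive,v0) | N1.N0=(alive,v0) N1.N1=(alive,v0) N1.N2=(alive,v0)
Op 2: N2 marks N2=suspect -> (suspect,v1)
Op 3: gossip N0<->N2 -> N0.N0=(alive,v0) N0.N1=(alive,v0) N0.N2=(suspect,v1) | N2.N0=(alive,v0) N2.N1=(alive,v0) N2.N2=(suspect,v1)
Op 4: N2 marks N2=dead -> (dead,v2)
Op 5: N1 marks N1=dead -> (dead,v1)
Op 6: N2 marks N0=alive -> (alive,v1)
Op 7: gossip N1<->N0 -> N1.N0=(alive,v0) N1.N1=(dead,v1) N1.N2=(suspect,v1) | N0.N0=(alive,v0) N0.N1=(dead,v1) N0.N2=(suspect,v1)
Op 8: gossip N2<->N1 -> N2.N0=(alive,v1) N2.N1=(dead,v1) N2.N2=(dead,v2) | N1.N0=(alive,v1) N1.N1=(dead,v1) N1.N2=(dead,v2)
Op 9: N0 marks N1=dead -> (dead,v2)
Op 10: N1 marks N0=dead -> (dead,v2)
Op 11: gossip N2<->N1 -> N2.N0=(dead,v2) N2.N1=(dead,v1) N2.N2=(dead,v2) | N1.N0=(dead,v2) N1.N1=(dead,v1) N1.N2=(dead,v2)
Op 12: N1 marks N1=suspect -> (suspect,v2)

Answer: N0=dead,2 N1=suspect,2 N2=dead,2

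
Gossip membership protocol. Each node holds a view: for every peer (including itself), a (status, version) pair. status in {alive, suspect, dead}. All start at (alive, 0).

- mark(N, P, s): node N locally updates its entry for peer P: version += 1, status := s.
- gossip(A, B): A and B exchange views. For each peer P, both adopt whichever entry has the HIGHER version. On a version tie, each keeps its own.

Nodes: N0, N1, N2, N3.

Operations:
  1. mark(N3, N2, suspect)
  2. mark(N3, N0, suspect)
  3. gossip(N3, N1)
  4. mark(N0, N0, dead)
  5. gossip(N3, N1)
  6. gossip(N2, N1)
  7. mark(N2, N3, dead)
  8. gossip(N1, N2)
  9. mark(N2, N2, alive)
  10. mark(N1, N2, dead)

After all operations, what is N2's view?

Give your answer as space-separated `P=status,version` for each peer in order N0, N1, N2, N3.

Op 1: N3 marks N2=suspect -> (suspect,v1)
Op 2: N3 marks N0=suspect -> (suspect,v1)
Op 3: gossip N3<->N1 -> N3.N0=(suspect,v1) N3.N1=(alive,v0) N3.N2=(suspect,v1) N3.N3=(alive,v0) | N1.N0=(suspect,v1) N1.N1=(alive,v0) N1.N2=(suspect,v1) N1.N3=(alive,v0)
Op 4: N0 marks N0=dead -> (dead,v1)
Op 5: gossip N3<->N1 -> N3.N0=(suspect,v1) N3.N1=(alive,v0) N3.N2=(suspect,v1) N3.N3=(alive,v0) | N1.N0=(suspect,v1) N1.N1=(alive,v0) N1.N2=(suspect,v1) N1.N3=(alive,v0)
Op 6: gossip N2<->N1 -> N2.N0=(suspect,v1) N2.N1=(alive,v0) N2.N2=(suspect,v1) N2.N3=(alive,v0) | N1.N0=(suspect,v1) N1.N1=(alive,v0) N1.N2=(suspect,v1) N1.N3=(alive,v0)
Op 7: N2 marks N3=dead -> (dead,v1)
Op 8: gossip N1<->N2 -> N1.N0=(suspect,v1) N1.N1=(alive,v0) N1.N2=(suspect,v1) N1.N3=(dead,v1) | N2.N0=(suspect,v1) N2.N1=(alive,v0) N2.N2=(suspect,v1) N2.N3=(dead,v1)
Op 9: N2 marks N2=alive -> (alive,v2)
Op 10: N1 marks N2=dead -> (dead,v2)

Answer: N0=suspect,1 N1=alive,0 N2=alive,2 N3=dead,1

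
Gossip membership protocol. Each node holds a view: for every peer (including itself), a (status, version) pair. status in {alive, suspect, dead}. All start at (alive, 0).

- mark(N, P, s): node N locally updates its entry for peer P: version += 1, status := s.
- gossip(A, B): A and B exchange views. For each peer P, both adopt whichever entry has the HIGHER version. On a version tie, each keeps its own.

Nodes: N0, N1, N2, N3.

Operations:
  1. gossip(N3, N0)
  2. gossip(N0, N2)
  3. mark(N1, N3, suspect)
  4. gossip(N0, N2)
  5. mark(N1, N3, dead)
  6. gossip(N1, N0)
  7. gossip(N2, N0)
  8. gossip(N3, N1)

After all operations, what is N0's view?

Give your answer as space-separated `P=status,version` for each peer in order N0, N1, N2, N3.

Answer: N0=alive,0 N1=alive,0 N2=alive,0 N3=dead,2

Derivation:
Op 1: gossip N3<->N0 -> N3.N0=(alive,v0) N3.N1=(alive,v0) N3.N2=(alive,v0) N3.N3=(alive,v0) | N0.N0=(alive,v0) N0.N1=(alive,v0) N0.N2=(alive,v0) N0.N3=(alive,v0)
Op 2: gossip N0<->N2 -> N0.N0=(alive,v0) N0.N1=(alive,v0) N0.N2=(alive,v0) N0.N3=(alive,v0) | N2.N0=(alive,v0) N2.N1=(alive,v0) N2.N2=(alive,v0) N2.N3=(alive,v0)
Op 3: N1 marks N3=suspect -> (suspect,v1)
Op 4: gossip N0<->N2 -> N0.N0=(alive,v0) N0.N1=(alive,v0) N0.N2=(alive,v0) N0.N3=(alive,v0) | N2.N0=(alive,v0) N2.N1=(alive,v0) N2.N2=(alive,v0) N2.N3=(alive,v0)
Op 5: N1 marks N3=dead -> (dead,v2)
Op 6: gossip N1<->N0 -> N1.N0=(alive,v0) N1.N1=(alive,v0) N1.N2=(alive,v0) N1.N3=(dead,v2) | N0.N0=(alive,v0) N0.N1=(alive,v0) N0.N2=(alive,v0) N0.N3=(dead,v2)
Op 7: gossip N2<->N0 -> N2.N0=(alive,v0) N2.N1=(alive,v0) N2.N2=(alive,v0) N2.N3=(dead,v2) | N0.N0=(alive,v0) N0.N1=(alive,v0) N0.N2=(alive,v0) N0.N3=(dead,v2)
Op 8: gossip N3<->N1 -> N3.N0=(alive,v0) N3.N1=(alive,v0) N3.N2=(alive,v0) N3.N3=(dead,v2) | N1.N0=(alive,v0) N1.N1=(alive,v0) N1.N2=(alive,v0) N1.N3=(dead,v2)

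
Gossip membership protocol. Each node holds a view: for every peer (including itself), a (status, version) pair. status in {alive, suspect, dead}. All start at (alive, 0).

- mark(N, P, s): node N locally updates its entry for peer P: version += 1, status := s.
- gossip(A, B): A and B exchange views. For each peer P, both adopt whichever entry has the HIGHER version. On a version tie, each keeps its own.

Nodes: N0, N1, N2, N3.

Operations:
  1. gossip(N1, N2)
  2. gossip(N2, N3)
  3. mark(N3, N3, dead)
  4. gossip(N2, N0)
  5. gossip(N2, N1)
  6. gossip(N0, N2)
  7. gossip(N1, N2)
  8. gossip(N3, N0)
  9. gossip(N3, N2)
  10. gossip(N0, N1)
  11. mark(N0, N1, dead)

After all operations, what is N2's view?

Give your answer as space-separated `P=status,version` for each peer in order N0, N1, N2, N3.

Answer: N0=alive,0 N1=alive,0 N2=alive,0 N3=dead,1

Derivation:
Op 1: gossip N1<->N2 -> N1.N0=(alive,v0) N1.N1=(alive,v0) N1.N2=(alive,v0) N1.N3=(alive,v0) | N2.N0=(alive,v0) N2.N1=(alive,v0) N2.N2=(alive,v0) N2.N3=(alive,v0)
Op 2: gossip N2<->N3 -> N2.N0=(alive,v0) N2.N1=(alive,v0) N2.N2=(alive,v0) N2.N3=(alive,v0) | N3.N0=(alive,v0) N3.N1=(alive,v0) N3.N2=(alive,v0) N3.N3=(alive,v0)
Op 3: N3 marks N3=dead -> (dead,v1)
Op 4: gossip N2<->N0 -> N2.N0=(alive,v0) N2.N1=(alive,v0) N2.N2=(alive,v0) N2.N3=(alive,v0) | N0.N0=(alive,v0) N0.N1=(alive,v0) N0.N2=(alive,v0) N0.N3=(alive,v0)
Op 5: gossip N2<->N1 -> N2.N0=(alive,v0) N2.N1=(alive,v0) N2.N2=(alive,v0) N2.N3=(alive,v0) | N1.N0=(alive,v0) N1.N1=(alive,v0) N1.N2=(alive,v0) N1.N3=(alive,v0)
Op 6: gossip N0<->N2 -> N0.N0=(alive,v0) N0.N1=(alive,v0) N0.N2=(alive,v0) N0.N3=(alive,v0) | N2.N0=(alive,v0) N2.N1=(alive,v0) N2.N2=(alive,v0) N2.N3=(alive,v0)
Op 7: gossip N1<->N2 -> N1.N0=(alive,v0) N1.N1=(alive,v0) N1.N2=(alive,v0) N1.N3=(alive,v0) | N2.N0=(alive,v0) N2.N1=(alive,v0) N2.N2=(alive,v0) N2.N3=(alive,v0)
Op 8: gossip N3<->N0 -> N3.N0=(alive,v0) N3.N1=(alive,v0) N3.N2=(alive,v0) N3.N3=(dead,v1) | N0.N0=(alive,v0) N0.N1=(alive,v0) N0.N2=(alive,v0) N0.N3=(dead,v1)
Op 9: gossip N3<->N2 -> N3.N0=(alive,v0) N3.N1=(alive,v0) N3.N2=(alive,v0) N3.N3=(dead,v1) | N2.N0=(alive,v0) N2.N1=(alive,v0) N2.N2=(alive,v0) N2.N3=(dead,v1)
Op 10: gossip N0<->N1 -> N0.N0=(alive,v0) N0.N1=(alive,v0) N0.N2=(alive,v0) N0.N3=(dead,v1) | N1.N0=(alive,v0) N1.N1=(alive,v0) N1.N2=(alive,v0) N1.N3=(dead,v1)
Op 11: N0 marks N1=dead -> (dead,v1)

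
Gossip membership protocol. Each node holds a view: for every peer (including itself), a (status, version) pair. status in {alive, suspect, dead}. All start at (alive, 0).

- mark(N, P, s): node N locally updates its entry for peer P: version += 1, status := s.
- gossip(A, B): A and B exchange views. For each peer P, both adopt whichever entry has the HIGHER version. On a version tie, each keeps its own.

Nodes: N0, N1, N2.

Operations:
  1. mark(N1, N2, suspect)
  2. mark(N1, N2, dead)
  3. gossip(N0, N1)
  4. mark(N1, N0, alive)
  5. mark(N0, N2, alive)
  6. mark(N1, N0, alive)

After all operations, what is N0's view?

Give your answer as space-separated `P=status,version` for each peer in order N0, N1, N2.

Op 1: N1 marks N2=suspect -> (suspect,v1)
Op 2: N1 marks N2=dead -> (dead,v2)
Op 3: gossip N0<->N1 -> N0.N0=(alive,v0) N0.N1=(alive,v0) N0.N2=(dead,v2) | N1.N0=(alive,v0) N1.N1=(alive,v0) N1.N2=(dead,v2)
Op 4: N1 marks N0=alive -> (alive,v1)
Op 5: N0 marks N2=alive -> (alive,v3)
Op 6: N1 marks N0=alive -> (alive,v2)

Answer: N0=alive,0 N1=alive,0 N2=alive,3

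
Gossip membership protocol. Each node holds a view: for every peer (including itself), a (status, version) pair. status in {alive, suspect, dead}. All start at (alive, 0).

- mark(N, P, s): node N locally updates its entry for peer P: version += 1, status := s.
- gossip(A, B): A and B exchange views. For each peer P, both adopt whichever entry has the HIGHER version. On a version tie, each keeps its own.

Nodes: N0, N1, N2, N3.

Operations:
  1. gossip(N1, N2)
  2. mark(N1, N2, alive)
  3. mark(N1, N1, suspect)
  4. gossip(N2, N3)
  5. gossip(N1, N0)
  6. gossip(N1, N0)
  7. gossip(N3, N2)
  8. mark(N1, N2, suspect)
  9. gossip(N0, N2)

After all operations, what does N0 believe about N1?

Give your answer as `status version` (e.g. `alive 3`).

Answer: suspect 1

Derivation:
Op 1: gossip N1<->N2 -> N1.N0=(alive,v0) N1.N1=(alive,v0) N1.N2=(alive,v0) N1.N3=(alive,v0) | N2.N0=(alive,v0) N2.N1=(alive,v0) N2.N2=(alive,v0) N2.N3=(alive,v0)
Op 2: N1 marks N2=alive -> (alive,v1)
Op 3: N1 marks N1=suspect -> (suspect,v1)
Op 4: gossip N2<->N3 -> N2.N0=(alive,v0) N2.N1=(alive,v0) N2.N2=(alive,v0) N2.N3=(alive,v0) | N3.N0=(alive,v0) N3.N1=(alive,v0) N3.N2=(alive,v0) N3.N3=(alive,v0)
Op 5: gossip N1<->N0 -> N1.N0=(alive,v0) N1.N1=(suspect,v1) N1.N2=(alive,v1) N1.N3=(alive,v0) | N0.N0=(alive,v0) N0.N1=(suspect,v1) N0.N2=(alive,v1) N0.N3=(alive,v0)
Op 6: gossip N1<->N0 -> N1.N0=(alive,v0) N1.N1=(suspect,v1) N1.N2=(alive,v1) N1.N3=(alive,v0) | N0.N0=(alive,v0) N0.N1=(suspect,v1) N0.N2=(alive,v1) N0.N3=(alive,v0)
Op 7: gossip N3<->N2 -> N3.N0=(alive,v0) N3.N1=(alive,v0) N3.N2=(alive,v0) N3.N3=(alive,v0) | N2.N0=(alive,v0) N2.N1=(alive,v0) N2.N2=(alive,v0) N2.N3=(alive,v0)
Op 8: N1 marks N2=suspect -> (suspect,v2)
Op 9: gossip N0<->N2 -> N0.N0=(alive,v0) N0.N1=(suspect,v1) N0.N2=(alive,v1) N0.N3=(alive,v0) | N2.N0=(alive,v0) N2.N1=(suspect,v1) N2.N2=(alive,v1) N2.N3=(alive,v0)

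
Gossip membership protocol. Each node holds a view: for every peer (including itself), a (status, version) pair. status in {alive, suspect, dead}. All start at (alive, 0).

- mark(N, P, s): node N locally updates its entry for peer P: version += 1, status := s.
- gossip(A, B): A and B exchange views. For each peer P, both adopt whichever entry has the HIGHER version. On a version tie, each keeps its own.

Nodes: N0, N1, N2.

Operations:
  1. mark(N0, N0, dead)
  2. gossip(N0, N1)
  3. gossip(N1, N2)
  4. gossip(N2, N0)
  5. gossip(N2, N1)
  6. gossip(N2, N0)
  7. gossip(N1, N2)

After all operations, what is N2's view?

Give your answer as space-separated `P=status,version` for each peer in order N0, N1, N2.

Op 1: N0 marks N0=dead -> (dead,v1)
Op 2: gossip N0<->N1 -> N0.N0=(dead,v1) N0.N1=(alive,v0) N0.N2=(alive,v0) | N1.N0=(dead,v1) N1.N1=(alive,v0) N1.N2=(alive,v0)
Op 3: gossip N1<->N2 -> N1.N0=(dead,v1) N1.N1=(alive,v0) N1.N2=(alive,v0) | N2.N0=(dead,v1) N2.N1=(alive,v0) N2.N2=(alive,v0)
Op 4: gossip N2<->N0 -> N2.N0=(dead,v1) N2.N1=(alive,v0) N2.N2=(alive,v0) | N0.N0=(dead,v1) N0.N1=(alive,v0) N0.N2=(alive,v0)
Op 5: gossip N2<->N1 -> N2.N0=(dead,v1) N2.N1=(alive,v0) N2.N2=(alive,v0) | N1.N0=(dead,v1) N1.N1=(alive,v0) N1.N2=(alive,v0)
Op 6: gossip N2<->N0 -> N2.N0=(dead,v1) N2.N1=(alive,v0) N2.N2=(alive,v0) | N0.N0=(dead,v1) N0.N1=(alive,v0) N0.N2=(alive,v0)
Op 7: gossip N1<->N2 -> N1.N0=(dead,v1) N1.N1=(alive,v0) N1.N2=(alive,v0) | N2.N0=(dead,v1) N2.N1=(alive,v0) N2.N2=(alive,v0)

Answer: N0=dead,1 N1=alive,0 N2=alive,0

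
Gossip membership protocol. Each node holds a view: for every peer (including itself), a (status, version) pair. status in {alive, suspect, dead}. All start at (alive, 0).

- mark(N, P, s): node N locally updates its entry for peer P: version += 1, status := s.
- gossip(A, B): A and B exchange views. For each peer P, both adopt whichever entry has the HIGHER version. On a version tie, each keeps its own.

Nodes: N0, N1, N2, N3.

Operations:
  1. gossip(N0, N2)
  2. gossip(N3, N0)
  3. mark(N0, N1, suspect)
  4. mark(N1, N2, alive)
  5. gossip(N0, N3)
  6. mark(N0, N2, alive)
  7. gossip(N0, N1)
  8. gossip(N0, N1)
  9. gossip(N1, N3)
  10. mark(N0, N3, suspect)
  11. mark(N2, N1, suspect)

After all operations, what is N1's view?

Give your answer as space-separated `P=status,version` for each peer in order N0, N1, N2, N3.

Answer: N0=alive,0 N1=suspect,1 N2=alive,1 N3=alive,0

Derivation:
Op 1: gossip N0<->N2 -> N0.N0=(alive,v0) N0.N1=(alive,v0) N0.N2=(alive,v0) N0.N3=(alive,v0) | N2.N0=(alive,v0) N2.N1=(alive,v0) N2.N2=(alive,v0) N2.N3=(alive,v0)
Op 2: gossip N3<->N0 -> N3.N0=(alive,v0) N3.N1=(alive,v0) N3.N2=(alive,v0) N3.N3=(alive,v0) | N0.N0=(alive,v0) N0.N1=(alive,v0) N0.N2=(alive,v0) N0.N3=(alive,v0)
Op 3: N0 marks N1=suspect -> (suspect,v1)
Op 4: N1 marks N2=alive -> (alive,v1)
Op 5: gossip N0<->N3 -> N0.N0=(alive,v0) N0.N1=(suspect,v1) N0.N2=(alive,v0) N0.N3=(alive,v0) | N3.N0=(alive,v0) N3.N1=(suspect,v1) N3.N2=(alive,v0) N3.N3=(alive,v0)
Op 6: N0 marks N2=alive -> (alive,v1)
Op 7: gossip N0<->N1 -> N0.N0=(alive,v0) N0.N1=(suspect,v1) N0.N2=(alive,v1) N0.N3=(alive,v0) | N1.N0=(alive,v0) N1.N1=(suspect,v1) N1.N2=(alive,v1) N1.N3=(alive,v0)
Op 8: gossip N0<->N1 -> N0.N0=(alive,v0) N0.N1=(suspect,v1) N0.N2=(alive,v1) N0.N3=(alive,v0) | N1.N0=(alive,v0) N1.N1=(suspect,v1) N1.N2=(alive,v1) N1.N3=(alive,v0)
Op 9: gossip N1<->N3 -> N1.N0=(alive,v0) N1.N1=(suspect,v1) N1.N2=(alive,v1) N1.N3=(alive,v0) | N3.N0=(alive,v0) N3.N1=(suspect,v1) N3.N2=(alive,v1) N3.N3=(alive,v0)
Op 10: N0 marks N3=suspect -> (suspect,v1)
Op 11: N2 marks N1=suspect -> (suspect,v1)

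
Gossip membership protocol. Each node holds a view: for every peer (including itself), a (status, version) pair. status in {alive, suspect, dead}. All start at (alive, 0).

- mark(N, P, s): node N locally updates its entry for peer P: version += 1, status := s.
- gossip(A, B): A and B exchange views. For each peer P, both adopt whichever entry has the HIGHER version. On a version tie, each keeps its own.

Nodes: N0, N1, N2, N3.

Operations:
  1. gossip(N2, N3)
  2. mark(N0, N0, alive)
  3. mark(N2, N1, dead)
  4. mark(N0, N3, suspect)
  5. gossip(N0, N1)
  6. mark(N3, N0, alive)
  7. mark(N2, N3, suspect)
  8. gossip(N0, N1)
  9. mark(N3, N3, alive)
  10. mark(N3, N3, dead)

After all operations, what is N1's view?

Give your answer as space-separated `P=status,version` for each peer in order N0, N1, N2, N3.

Answer: N0=alive,1 N1=alive,0 N2=alive,0 N3=suspect,1

Derivation:
Op 1: gossip N2<->N3 -> N2.N0=(alive,v0) N2.N1=(alive,v0) N2.N2=(alive,v0) N2.N3=(alive,v0) | N3.N0=(alive,v0) N3.N1=(alive,v0) N3.N2=(alive,v0) N3.N3=(alive,v0)
Op 2: N0 marks N0=alive -> (alive,v1)
Op 3: N2 marks N1=dead -> (dead,v1)
Op 4: N0 marks N3=suspect -> (suspect,v1)
Op 5: gossip N0<->N1 -> N0.N0=(alive,v1) N0.N1=(alive,v0) N0.N2=(alive,v0) N0.N3=(suspect,v1) | N1.N0=(alive,v1) N1.N1=(alive,v0) N1.N2=(alive,v0) N1.N3=(suspect,v1)
Op 6: N3 marks N0=alive -> (alive,v1)
Op 7: N2 marks N3=suspect -> (suspect,v1)
Op 8: gossip N0<->N1 -> N0.N0=(alive,v1) N0.N1=(alive,v0) N0.N2=(alive,v0) N0.N3=(suspect,v1) | N1.N0=(alive,v1) N1.N1=(alive,v0) N1.N2=(alive,v0) N1.N3=(suspect,v1)
Op 9: N3 marks N3=alive -> (alive,v1)
Op 10: N3 marks N3=dead -> (dead,v2)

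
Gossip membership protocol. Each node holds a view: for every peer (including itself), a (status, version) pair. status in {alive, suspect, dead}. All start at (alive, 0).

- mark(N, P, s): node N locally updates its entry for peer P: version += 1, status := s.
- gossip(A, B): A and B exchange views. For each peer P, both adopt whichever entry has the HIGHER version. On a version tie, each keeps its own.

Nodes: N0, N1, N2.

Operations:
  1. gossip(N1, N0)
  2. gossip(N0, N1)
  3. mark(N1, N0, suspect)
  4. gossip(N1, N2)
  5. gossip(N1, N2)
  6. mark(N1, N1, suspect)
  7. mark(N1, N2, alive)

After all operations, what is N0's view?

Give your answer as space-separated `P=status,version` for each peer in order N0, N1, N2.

Op 1: gossip N1<->N0 -> N1.N0=(alive,v0) N1.N1=(alive,v0) N1.N2=(alive,v0) | N0.N0=(alive,v0) N0.N1=(alive,v0) N0.N2=(alive,v0)
Op 2: gossip N0<->N1 -> N0.N0=(alive,v0) N0.N1=(alive,v0) N0.N2=(alive,v0) | N1.N0=(alive,v0) N1.N1=(alive,v0) N1.N2=(alive,v0)
Op 3: N1 marks N0=suspect -> (suspect,v1)
Op 4: gossip N1<->N2 -> N1.N0=(suspect,v1) N1.N1=(alive,v0) N1.N2=(alive,v0) | N2.N0=(suspect,v1) N2.N1=(alive,v0) N2.N2=(alive,v0)
Op 5: gossip N1<->N2 -> N1.N0=(suspect,v1) N1.N1=(alive,v0) N1.N2=(alive,v0) | N2.N0=(suspect,v1) N2.N1=(alive,v0) N2.N2=(alive,v0)
Op 6: N1 marks N1=suspect -> (suspect,v1)
Op 7: N1 marks N2=alive -> (alive,v1)

Answer: N0=alive,0 N1=alive,0 N2=alive,0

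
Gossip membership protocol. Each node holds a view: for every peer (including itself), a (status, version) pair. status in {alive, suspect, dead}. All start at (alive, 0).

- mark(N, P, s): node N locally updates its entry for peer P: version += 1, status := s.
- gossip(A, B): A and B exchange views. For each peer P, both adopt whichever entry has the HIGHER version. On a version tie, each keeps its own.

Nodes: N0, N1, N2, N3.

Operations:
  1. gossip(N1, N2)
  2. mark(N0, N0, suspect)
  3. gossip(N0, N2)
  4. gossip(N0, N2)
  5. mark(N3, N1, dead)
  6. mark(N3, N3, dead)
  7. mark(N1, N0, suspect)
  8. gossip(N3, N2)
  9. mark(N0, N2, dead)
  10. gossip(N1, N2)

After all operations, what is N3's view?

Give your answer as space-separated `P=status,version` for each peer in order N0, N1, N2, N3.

Op 1: gossip N1<->N2 -> N1.N0=(alive,v0) N1.N1=(alive,v0) N1.N2=(alive,v0) N1.N3=(alive,v0) | N2.N0=(alive,v0) N2.N1=(alive,v0) N2.N2=(alive,v0) N2.N3=(alive,v0)
Op 2: N0 marks N0=suspect -> (suspect,v1)
Op 3: gossip N0<->N2 -> N0.N0=(suspect,v1) N0.N1=(alive,v0) N0.N2=(alive,v0) N0.N3=(alive,v0) | N2.N0=(suspect,v1) N2.N1=(alive,v0) N2.N2=(alive,v0) N2.N3=(alive,v0)
Op 4: gossip N0<->N2 -> N0.N0=(suspect,v1) N0.N1=(alive,v0) N0.N2=(alive,v0) N0.N3=(alive,v0) | N2.N0=(suspect,v1) N2.N1=(alive,v0) N2.N2=(alive,v0) N2.N3=(alive,v0)
Op 5: N3 marks N1=dead -> (dead,v1)
Op 6: N3 marks N3=dead -> (dead,v1)
Op 7: N1 marks N0=suspect -> (suspect,v1)
Op 8: gossip N3<->N2 -> N3.N0=(suspect,v1) N3.N1=(dead,v1) N3.N2=(alive,v0) N3.N3=(dead,v1) | N2.N0=(suspect,v1) N2.N1=(dead,v1) N2.N2=(alive,v0) N2.N3=(dead,v1)
Op 9: N0 marks N2=dead -> (dead,v1)
Op 10: gossip N1<->N2 -> N1.N0=(suspect,v1) N1.N1=(dead,v1) N1.N2=(alive,v0) N1.N3=(dead,v1) | N2.N0=(suspect,v1) N2.N1=(dead,v1) N2.N2=(alive,v0) N2.N3=(dead,v1)

Answer: N0=suspect,1 N1=dead,1 N2=alive,0 N3=dead,1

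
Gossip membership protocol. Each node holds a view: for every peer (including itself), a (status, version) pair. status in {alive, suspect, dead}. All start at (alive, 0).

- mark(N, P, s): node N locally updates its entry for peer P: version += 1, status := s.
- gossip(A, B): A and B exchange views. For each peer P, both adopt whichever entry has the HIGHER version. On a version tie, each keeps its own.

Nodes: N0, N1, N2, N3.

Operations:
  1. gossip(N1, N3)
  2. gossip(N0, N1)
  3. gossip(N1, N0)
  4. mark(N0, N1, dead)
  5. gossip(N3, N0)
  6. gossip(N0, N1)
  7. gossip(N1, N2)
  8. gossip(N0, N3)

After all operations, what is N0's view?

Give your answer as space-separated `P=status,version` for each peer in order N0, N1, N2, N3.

Answer: N0=alive,0 N1=dead,1 N2=alive,0 N3=alive,0

Derivation:
Op 1: gossip N1<->N3 -> N1.N0=(alive,v0) N1.N1=(alive,v0) N1.N2=(alive,v0) N1.N3=(alive,v0) | N3.N0=(alive,v0) N3.N1=(alive,v0) N3.N2=(alive,v0) N3.N3=(alive,v0)
Op 2: gossip N0<->N1 -> N0.N0=(alive,v0) N0.N1=(alive,v0) N0.N2=(alive,v0) N0.N3=(alive,v0) | N1.N0=(alive,v0) N1.N1=(alive,v0) N1.N2=(alive,v0) N1.N3=(alive,v0)
Op 3: gossip N1<->N0 -> N1.N0=(alive,v0) N1.N1=(alive,v0) N1.N2=(alive,v0) N1.N3=(alive,v0) | N0.N0=(alive,v0) N0.N1=(alive,v0) N0.N2=(alive,v0) N0.N3=(alive,v0)
Op 4: N0 marks N1=dead -> (dead,v1)
Op 5: gossip N3<->N0 -> N3.N0=(alive,v0) N3.N1=(dead,v1) N3.N2=(alive,v0) N3.N3=(alive,v0) | N0.N0=(alive,v0) N0.N1=(dead,v1) N0.N2=(alive,v0) N0.N3=(alive,v0)
Op 6: gossip N0<->N1 -> N0.N0=(alive,v0) N0.N1=(dead,v1) N0.N2=(alive,v0) N0.N3=(alive,v0) | N1.N0=(alive,v0) N1.N1=(dead,v1) N1.N2=(alive,v0) N1.N3=(alive,v0)
Op 7: gossip N1<->N2 -> N1.N0=(alive,v0) N1.N1=(dead,v1) N1.N2=(alive,v0) N1.N3=(alive,v0) | N2.N0=(alive,v0) N2.N1=(dead,v1) N2.N2=(alive,v0) N2.N3=(alive,v0)
Op 8: gossip N0<->N3 -> N0.N0=(alive,v0) N0.N1=(dead,v1) N0.N2=(alive,v0) N0.N3=(alive,v0) | N3.N0=(alive,v0) N3.N1=(dead,v1) N3.N2=(alive,v0) N3.N3=(alive,v0)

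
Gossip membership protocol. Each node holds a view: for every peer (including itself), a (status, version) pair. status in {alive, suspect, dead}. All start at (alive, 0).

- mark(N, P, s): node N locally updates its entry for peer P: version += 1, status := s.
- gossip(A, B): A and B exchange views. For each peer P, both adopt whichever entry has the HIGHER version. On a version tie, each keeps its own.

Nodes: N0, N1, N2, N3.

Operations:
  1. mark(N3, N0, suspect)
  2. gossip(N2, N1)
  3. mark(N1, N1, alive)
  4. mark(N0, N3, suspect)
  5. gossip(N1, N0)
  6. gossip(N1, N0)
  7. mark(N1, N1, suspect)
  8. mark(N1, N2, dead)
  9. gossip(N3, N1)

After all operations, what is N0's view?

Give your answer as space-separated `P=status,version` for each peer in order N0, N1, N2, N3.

Answer: N0=alive,0 N1=alive,1 N2=alive,0 N3=suspect,1

Derivation:
Op 1: N3 marks N0=suspect -> (suspect,v1)
Op 2: gossip N2<->N1 -> N2.N0=(alive,v0) N2.N1=(alive,v0) N2.N2=(alive,v0) N2.N3=(alive,v0) | N1.N0=(alive,v0) N1.N1=(alive,v0) N1.N2=(alive,v0) N1.N3=(alive,v0)
Op 3: N1 marks N1=alive -> (alive,v1)
Op 4: N0 marks N3=suspect -> (suspect,v1)
Op 5: gossip N1<->N0 -> N1.N0=(alive,v0) N1.N1=(alive,v1) N1.N2=(alive,v0) N1.N3=(suspect,v1) | N0.N0=(alive,v0) N0.N1=(alive,v1) N0.N2=(alive,v0) N0.N3=(suspect,v1)
Op 6: gossip N1<->N0 -> N1.N0=(alive,v0) N1.N1=(alive,v1) N1.N2=(alive,v0) N1.N3=(suspect,v1) | N0.N0=(alive,v0) N0.N1=(alive,v1) N0.N2=(alive,v0) N0.N3=(suspect,v1)
Op 7: N1 marks N1=suspect -> (suspect,v2)
Op 8: N1 marks N2=dead -> (dead,v1)
Op 9: gossip N3<->N1 -> N3.N0=(suspect,v1) N3.N1=(suspect,v2) N3.N2=(dead,v1) N3.N3=(suspect,v1) | N1.N0=(suspect,v1) N1.N1=(suspect,v2) N1.N2=(dead,v1) N1.N3=(suspect,v1)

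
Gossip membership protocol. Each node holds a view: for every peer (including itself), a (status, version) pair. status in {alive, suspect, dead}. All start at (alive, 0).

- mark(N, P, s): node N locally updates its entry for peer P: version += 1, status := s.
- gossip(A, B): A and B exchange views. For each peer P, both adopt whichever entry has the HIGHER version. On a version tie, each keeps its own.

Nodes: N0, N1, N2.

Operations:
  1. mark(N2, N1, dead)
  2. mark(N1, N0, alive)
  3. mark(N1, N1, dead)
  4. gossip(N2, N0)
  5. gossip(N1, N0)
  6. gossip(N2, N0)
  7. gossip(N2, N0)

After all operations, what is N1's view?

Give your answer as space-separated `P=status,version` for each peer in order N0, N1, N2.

Answer: N0=alive,1 N1=dead,1 N2=alive,0

Derivation:
Op 1: N2 marks N1=dead -> (dead,v1)
Op 2: N1 marks N0=alive -> (alive,v1)
Op 3: N1 marks N1=dead -> (dead,v1)
Op 4: gossip N2<->N0 -> N2.N0=(alive,v0) N2.N1=(dead,v1) N2.N2=(alive,v0) | N0.N0=(alive,v0) N0.N1=(dead,v1) N0.N2=(alive,v0)
Op 5: gossip N1<->N0 -> N1.N0=(alive,v1) N1.N1=(dead,v1) N1.N2=(alive,v0) | N0.N0=(alive,v1) N0.N1=(dead,v1) N0.N2=(alive,v0)
Op 6: gossip N2<->N0 -> N2.N0=(alive,v1) N2.N1=(dead,v1) N2.N2=(alive,v0) | N0.N0=(alive,v1) N0.N1=(dead,v1) N0.N2=(alive,v0)
Op 7: gossip N2<->N0 -> N2.N0=(alive,v1) N2.N1=(dead,v1) N2.N2=(alive,v0) | N0.N0=(alive,v1) N0.N1=(dead,v1) N0.N2=(alive,v0)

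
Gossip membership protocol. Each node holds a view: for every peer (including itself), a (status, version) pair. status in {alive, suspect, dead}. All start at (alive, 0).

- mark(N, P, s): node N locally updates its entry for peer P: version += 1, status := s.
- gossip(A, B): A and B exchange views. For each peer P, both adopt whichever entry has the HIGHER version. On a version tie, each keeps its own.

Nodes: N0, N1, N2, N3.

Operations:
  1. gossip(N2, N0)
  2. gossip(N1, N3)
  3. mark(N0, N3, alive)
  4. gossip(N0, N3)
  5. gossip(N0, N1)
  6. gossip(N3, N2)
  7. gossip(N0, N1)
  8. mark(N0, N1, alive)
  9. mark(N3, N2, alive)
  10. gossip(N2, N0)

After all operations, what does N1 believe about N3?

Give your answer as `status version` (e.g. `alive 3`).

Answer: alive 1

Derivation:
Op 1: gossip N2<->N0 -> N2.N0=(alive,v0) N2.N1=(alive,v0) N2.N2=(alive,v0) N2.N3=(alive,v0) | N0.N0=(alive,v0) N0.N1=(alive,v0) N0.N2=(alive,v0) N0.N3=(alive,v0)
Op 2: gossip N1<->N3 -> N1.N0=(alive,v0) N1.N1=(alive,v0) N1.N2=(alive,v0) N1.N3=(alive,v0) | N3.N0=(alive,v0) N3.N1=(alive,v0) N3.N2=(alive,v0) N3.N3=(alive,v0)
Op 3: N0 marks N3=alive -> (alive,v1)
Op 4: gossip N0<->N3 -> N0.N0=(alive,v0) N0.N1=(alive,v0) N0.N2=(alive,v0) N0.N3=(alive,v1) | N3.N0=(alive,v0) N3.N1=(alive,v0) N3.N2=(alive,v0) N3.N3=(alive,v1)
Op 5: gossip N0<->N1 -> N0.N0=(alive,v0) N0.N1=(alive,v0) N0.N2=(alive,v0) N0.N3=(alive,v1) | N1.N0=(alive,v0) N1.N1=(alive,v0) N1.N2=(alive,v0) N1.N3=(alive,v1)
Op 6: gossip N3<->N2 -> N3.N0=(alive,v0) N3.N1=(alive,v0) N3.N2=(alive,v0) N3.N3=(alive,v1) | N2.N0=(alive,v0) N2.N1=(alive,v0) N2.N2=(alive,v0) N2.N3=(alive,v1)
Op 7: gossip N0<->N1 -> N0.N0=(alive,v0) N0.N1=(alive,v0) N0.N2=(alive,v0) N0.N3=(alive,v1) | N1.N0=(alive,v0) N1.N1=(alive,v0) N1.N2=(alive,v0) N1.N3=(alive,v1)
Op 8: N0 marks N1=alive -> (alive,v1)
Op 9: N3 marks N2=alive -> (alive,v1)
Op 10: gossip N2<->N0 -> N2.N0=(alive,v0) N2.N1=(alive,v1) N2.N2=(alive,v0) N2.N3=(alive,v1) | N0.N0=(alive,v0) N0.N1=(alive,v1) N0.N2=(alive,v0) N0.N3=(alive,v1)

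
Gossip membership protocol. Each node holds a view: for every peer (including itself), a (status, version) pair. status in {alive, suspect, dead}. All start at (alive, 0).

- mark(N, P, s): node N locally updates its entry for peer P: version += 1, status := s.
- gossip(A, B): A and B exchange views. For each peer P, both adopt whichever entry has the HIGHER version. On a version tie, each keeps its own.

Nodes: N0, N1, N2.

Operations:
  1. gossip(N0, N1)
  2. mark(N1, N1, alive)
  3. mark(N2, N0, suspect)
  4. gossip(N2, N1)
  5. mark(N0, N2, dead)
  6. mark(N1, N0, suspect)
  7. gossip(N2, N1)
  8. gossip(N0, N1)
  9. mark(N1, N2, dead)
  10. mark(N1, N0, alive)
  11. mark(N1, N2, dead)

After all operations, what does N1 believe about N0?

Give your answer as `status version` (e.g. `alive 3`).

Op 1: gossip N0<->N1 -> N0.N0=(alive,v0) N0.N1=(alive,v0) N0.N2=(alive,v0) | N1.N0=(alive,v0) N1.N1=(alive,v0) N1.N2=(alive,v0)
Op 2: N1 marks N1=alive -> (alive,v1)
Op 3: N2 marks N0=suspect -> (suspect,v1)
Op 4: gossip N2<->N1 -> N2.N0=(suspect,v1) N2.N1=(alive,v1) N2.N2=(alive,v0) | N1.N0=(suspect,v1) N1.N1=(alive,v1) N1.N2=(alive,v0)
Op 5: N0 marks N2=dead -> (dead,v1)
Op 6: N1 marks N0=suspect -> (suspect,v2)
Op 7: gossip N2<->N1 -> N2.N0=(suspect,v2) N2.N1=(alive,v1) N2.N2=(alive,v0) | N1.N0=(suspect,v2) N1.N1=(alive,v1) N1.N2=(alive,v0)
Op 8: gossip N0<->N1 -> N0.N0=(suspect,v2) N0.N1=(alive,v1) N0.N2=(dead,v1) | N1.N0=(suspect,v2) N1.N1=(alive,v1) N1.N2=(dead,v1)
Op 9: N1 marks N2=dead -> (dead,v2)
Op 10: N1 marks N0=alive -> (alive,v3)
Op 11: N1 marks N2=dead -> (dead,v3)

Answer: alive 3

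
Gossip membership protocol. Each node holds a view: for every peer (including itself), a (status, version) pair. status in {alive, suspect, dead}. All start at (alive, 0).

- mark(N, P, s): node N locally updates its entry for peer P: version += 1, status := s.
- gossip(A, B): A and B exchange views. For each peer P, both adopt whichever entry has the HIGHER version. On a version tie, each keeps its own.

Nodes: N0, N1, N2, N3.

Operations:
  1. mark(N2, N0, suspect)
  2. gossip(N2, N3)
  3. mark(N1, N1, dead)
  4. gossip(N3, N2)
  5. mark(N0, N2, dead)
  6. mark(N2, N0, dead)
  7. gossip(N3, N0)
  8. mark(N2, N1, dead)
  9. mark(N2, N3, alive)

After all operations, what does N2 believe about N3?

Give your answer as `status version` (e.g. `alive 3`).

Op 1: N2 marks N0=suspect -> (suspect,v1)
Op 2: gossip N2<->N3 -> N2.N0=(suspect,v1) N2.N1=(alive,v0) N2.N2=(alive,v0) N2.N3=(alive,v0) | N3.N0=(suspect,v1) N3.N1=(alive,v0) N3.N2=(alive,v0) N3.N3=(alive,v0)
Op 3: N1 marks N1=dead -> (dead,v1)
Op 4: gossip N3<->N2 -> N3.N0=(suspect,v1) N3.N1=(alive,v0) N3.N2=(alive,v0) N3.N3=(alive,v0) | N2.N0=(suspect,v1) N2.N1=(alive,v0) N2.N2=(alive,v0) N2.N3=(alive,v0)
Op 5: N0 marks N2=dead -> (dead,v1)
Op 6: N2 marks N0=dead -> (dead,v2)
Op 7: gossip N3<->N0 -> N3.N0=(suspect,v1) N3.N1=(alive,v0) N3.N2=(dead,v1) N3.N3=(alive,v0) | N0.N0=(suspect,v1) N0.N1=(alive,v0) N0.N2=(dead,v1) N0.N3=(alive,v0)
Op 8: N2 marks N1=dead -> (dead,v1)
Op 9: N2 marks N3=alive -> (alive,v1)

Answer: alive 1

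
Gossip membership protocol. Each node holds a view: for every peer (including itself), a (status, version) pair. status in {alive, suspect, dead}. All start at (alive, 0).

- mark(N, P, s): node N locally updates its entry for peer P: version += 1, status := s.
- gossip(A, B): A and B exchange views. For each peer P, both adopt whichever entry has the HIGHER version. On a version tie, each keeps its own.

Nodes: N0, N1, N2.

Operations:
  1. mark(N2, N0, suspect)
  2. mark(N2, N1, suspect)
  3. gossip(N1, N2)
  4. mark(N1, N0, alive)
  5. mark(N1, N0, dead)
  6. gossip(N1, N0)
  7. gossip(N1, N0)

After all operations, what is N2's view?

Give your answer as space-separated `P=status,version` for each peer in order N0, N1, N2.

Op 1: N2 marks N0=suspect -> (suspect,v1)
Op 2: N2 marks N1=suspect -> (suspect,v1)
Op 3: gossip N1<->N2 -> N1.N0=(suspect,v1) N1.N1=(suspect,v1) N1.N2=(alive,v0) | N2.N0=(suspect,v1) N2.N1=(suspect,v1) N2.N2=(alive,v0)
Op 4: N1 marks N0=alive -> (alive,v2)
Op 5: N1 marks N0=dead -> (dead,v3)
Op 6: gossip N1<->N0 -> N1.N0=(dead,v3) N1.N1=(suspect,v1) N1.N2=(alive,v0) | N0.N0=(dead,v3) N0.N1=(suspect,v1) N0.N2=(alive,v0)
Op 7: gossip N1<->N0 -> N1.N0=(dead,v3) N1.N1=(suspect,v1) N1.N2=(alive,v0) | N0.N0=(dead,v3) N0.N1=(suspect,v1) N0.N2=(alive,v0)

Answer: N0=suspect,1 N1=suspect,1 N2=alive,0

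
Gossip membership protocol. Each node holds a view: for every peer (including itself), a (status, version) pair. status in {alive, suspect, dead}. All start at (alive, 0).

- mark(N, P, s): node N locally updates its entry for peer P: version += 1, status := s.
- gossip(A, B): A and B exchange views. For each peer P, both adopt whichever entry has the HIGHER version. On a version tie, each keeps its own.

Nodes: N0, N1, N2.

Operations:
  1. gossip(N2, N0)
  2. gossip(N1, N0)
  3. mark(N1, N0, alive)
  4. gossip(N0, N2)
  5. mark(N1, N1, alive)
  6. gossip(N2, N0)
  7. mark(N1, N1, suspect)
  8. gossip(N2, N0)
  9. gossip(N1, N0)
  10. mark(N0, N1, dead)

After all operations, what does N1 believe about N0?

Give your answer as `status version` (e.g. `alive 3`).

Op 1: gossip N2<->N0 -> N2.N0=(alive,v0) N2.N1=(alive,v0) N2.N2=(alive,v0) | N0.N0=(alive,v0) N0.N1=(alive,v0) N0.N2=(alive,v0)
Op 2: gossip N1<->N0 -> N1.N0=(alive,v0) N1.N1=(alive,v0) N1.N2=(alive,v0) | N0.N0=(alive,v0) N0.N1=(alive,v0) N0.N2=(alive,v0)
Op 3: N1 marks N0=alive -> (alive,v1)
Op 4: gossip N0<->N2 -> N0.N0=(alive,v0) N0.N1=(alive,v0) N0.N2=(alive,v0) | N2.N0=(alive,v0) N2.N1=(alive,v0) N2.N2=(alive,v0)
Op 5: N1 marks N1=alive -> (alive,v1)
Op 6: gossip N2<->N0 -> N2.N0=(alive,v0) N2.N1=(alive,v0) N2.N2=(alive,v0) | N0.N0=(alive,v0) N0.N1=(alive,v0) N0.N2=(alive,v0)
Op 7: N1 marks N1=suspect -> (suspect,v2)
Op 8: gossip N2<->N0 -> N2.N0=(alive,v0) N2.N1=(alive,v0) N2.N2=(alive,v0) | N0.N0=(alive,v0) N0.N1=(alive,v0) N0.N2=(alive,v0)
Op 9: gossip N1<->N0 -> N1.N0=(alive,v1) N1.N1=(suspect,v2) N1.N2=(alive,v0) | N0.N0=(alive,v1) N0.N1=(suspect,v2) N0.N2=(alive,v0)
Op 10: N0 marks N1=dead -> (dead,v3)

Answer: alive 1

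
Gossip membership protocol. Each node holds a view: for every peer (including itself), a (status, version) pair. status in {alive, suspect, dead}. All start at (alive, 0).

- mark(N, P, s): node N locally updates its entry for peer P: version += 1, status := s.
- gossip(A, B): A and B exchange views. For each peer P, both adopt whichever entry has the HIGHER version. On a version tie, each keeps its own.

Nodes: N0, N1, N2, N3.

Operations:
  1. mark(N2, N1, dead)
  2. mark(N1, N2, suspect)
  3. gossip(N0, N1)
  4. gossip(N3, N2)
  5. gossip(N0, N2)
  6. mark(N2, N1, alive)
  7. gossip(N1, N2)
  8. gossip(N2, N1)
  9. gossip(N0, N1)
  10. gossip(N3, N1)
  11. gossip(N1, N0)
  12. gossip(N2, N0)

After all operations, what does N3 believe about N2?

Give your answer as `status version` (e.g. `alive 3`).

Answer: suspect 1

Derivation:
Op 1: N2 marks N1=dead -> (dead,v1)
Op 2: N1 marks N2=suspect -> (suspect,v1)
Op 3: gossip N0<->N1 -> N0.N0=(alive,v0) N0.N1=(alive,v0) N0.N2=(suspect,v1) N0.N3=(alive,v0) | N1.N0=(alive,v0) N1.N1=(alive,v0) N1.N2=(suspect,v1) N1.N3=(alive,v0)
Op 4: gossip N3<->N2 -> N3.N0=(alive,v0) N3.N1=(dead,v1) N3.N2=(alive,v0) N3.N3=(alive,v0) | N2.N0=(alive,v0) N2.N1=(dead,v1) N2.N2=(alive,v0) N2.N3=(alive,v0)
Op 5: gossip N0<->N2 -> N0.N0=(alive,v0) N0.N1=(dead,v1) N0.N2=(suspect,v1) N0.N3=(alive,v0) | N2.N0=(alive,v0) N2.N1=(dead,v1) N2.N2=(suspect,v1) N2.N3=(alive,v0)
Op 6: N2 marks N1=alive -> (alive,v2)
Op 7: gossip N1<->N2 -> N1.N0=(alive,v0) N1.N1=(alive,v2) N1.N2=(suspect,v1) N1.N3=(alive,v0) | N2.N0=(alive,v0) N2.N1=(alive,v2) N2.N2=(suspect,v1) N2.N3=(alive,v0)
Op 8: gossip N2<->N1 -> N2.N0=(alive,v0) N2.N1=(alive,v2) N2.N2=(suspect,v1) N2.N3=(alive,v0) | N1.N0=(alive,v0) N1.N1=(alive,v2) N1.N2=(suspect,v1) N1.N3=(alive,v0)
Op 9: gossip N0<->N1 -> N0.N0=(alive,v0) N0.N1=(alive,v2) N0.N2=(suspect,v1) N0.N3=(alive,v0) | N1.N0=(alive,v0) N1.N1=(alive,v2) N1.N2=(suspect,v1) N1.N3=(alive,v0)
Op 10: gossip N3<->N1 -> N3.N0=(alive,v0) N3.N1=(alive,v2) N3.N2=(suspect,v1) N3.N3=(alive,v0) | N1.N0=(alive,v0) N1.N1=(alive,v2) N1.N2=(suspect,v1) N1.N3=(alive,v0)
Op 11: gossip N1<->N0 -> N1.N0=(alive,v0) N1.N1=(alive,v2) N1.N2=(suspect,v1) N1.N3=(alive,v0) | N0.N0=(alive,v0) N0.N1=(alive,v2) N0.N2=(suspect,v1) N0.N3=(alive,v0)
Op 12: gossip N2<->N0 -> N2.N0=(alive,v0) N2.N1=(alive,v2) N2.N2=(suspect,v1) N2.N3=(alive,v0) | N0.N0=(alive,v0) N0.N1=(alive,v2) N0.N2=(suspect,v1) N0.N3=(alive,v0)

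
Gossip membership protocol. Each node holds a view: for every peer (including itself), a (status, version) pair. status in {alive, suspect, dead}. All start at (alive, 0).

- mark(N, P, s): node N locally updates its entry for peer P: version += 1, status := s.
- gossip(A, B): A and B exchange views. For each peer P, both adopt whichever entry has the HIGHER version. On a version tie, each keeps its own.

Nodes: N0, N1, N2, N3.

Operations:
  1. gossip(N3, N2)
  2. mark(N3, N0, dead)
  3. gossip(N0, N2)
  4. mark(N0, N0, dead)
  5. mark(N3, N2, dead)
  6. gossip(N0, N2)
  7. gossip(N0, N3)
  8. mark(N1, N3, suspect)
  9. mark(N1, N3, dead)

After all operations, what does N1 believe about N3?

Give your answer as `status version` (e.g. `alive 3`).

Op 1: gossip N3<->N2 -> N3.N0=(alive,v0) N3.N1=(alive,v0) N3.N2=(alive,v0) N3.N3=(alive,v0) | N2.N0=(alive,v0) N2.N1=(alive,v0) N2.N2=(alive,v0) N2.N3=(alive,v0)
Op 2: N3 marks N0=dead -> (dead,v1)
Op 3: gossip N0<->N2 -> N0.N0=(alive,v0) N0.N1=(alive,v0) N0.N2=(alive,v0) N0.N3=(alive,v0) | N2.N0=(alive,v0) N2.N1=(alive,v0) N2.N2=(alive,v0) N2.N3=(alive,v0)
Op 4: N0 marks N0=dead -> (dead,v1)
Op 5: N3 marks N2=dead -> (dead,v1)
Op 6: gossip N0<->N2 -> N0.N0=(dead,v1) N0.N1=(alive,v0) N0.N2=(alive,v0) N0.N3=(alive,v0) | N2.N0=(dead,v1) N2.N1=(alive,v0) N2.N2=(alive,v0) N2.N3=(alive,v0)
Op 7: gossip N0<->N3 -> N0.N0=(dead,v1) N0.N1=(alive,v0) N0.N2=(dead,v1) N0.N3=(alive,v0) | N3.N0=(dead,v1) N3.N1=(alive,v0) N3.N2=(dead,v1) N3.N3=(alive,v0)
Op 8: N1 marks N3=suspect -> (suspect,v1)
Op 9: N1 marks N3=dead -> (dead,v2)

Answer: dead 2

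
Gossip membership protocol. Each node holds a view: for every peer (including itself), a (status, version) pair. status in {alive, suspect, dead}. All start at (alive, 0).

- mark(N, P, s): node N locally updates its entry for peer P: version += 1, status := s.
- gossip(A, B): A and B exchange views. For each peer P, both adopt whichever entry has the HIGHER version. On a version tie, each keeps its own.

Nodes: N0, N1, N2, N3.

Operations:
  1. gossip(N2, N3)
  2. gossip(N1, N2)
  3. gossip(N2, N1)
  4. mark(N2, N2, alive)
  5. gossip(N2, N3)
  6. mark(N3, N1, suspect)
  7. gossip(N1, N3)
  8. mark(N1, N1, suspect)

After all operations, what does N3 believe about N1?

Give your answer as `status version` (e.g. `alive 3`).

Op 1: gossip N2<->N3 -> N2.N0=(alive,v0) N2.N1=(alive,v0) N2.N2=(alive,v0) N2.N3=(alive,v0) | N3.N0=(alive,v0) N3.N1=(alive,v0) N3.N2=(alive,v0) N3.N3=(alive,v0)
Op 2: gossip N1<->N2 -> N1.N0=(alive,v0) N1.N1=(alive,v0) N1.N2=(alive,v0) N1.N3=(alive,v0) | N2.N0=(alive,v0) N2.N1=(alive,v0) N2.N2=(alive,v0) N2.N3=(alive,v0)
Op 3: gossip N2<->N1 -> N2.N0=(alive,v0) N2.N1=(alive,v0) N2.N2=(alive,v0) N2.N3=(alive,v0) | N1.N0=(alive,v0) N1.N1=(alive,v0) N1.N2=(alive,v0) N1.N3=(alive,v0)
Op 4: N2 marks N2=alive -> (alive,v1)
Op 5: gossip N2<->N3 -> N2.N0=(alive,v0) N2.N1=(alive,v0) N2.N2=(alive,v1) N2.N3=(alive,v0) | N3.N0=(alive,v0) N3.N1=(alive,v0) N3.N2=(alive,v1) N3.N3=(alive,v0)
Op 6: N3 marks N1=suspect -> (suspect,v1)
Op 7: gossip N1<->N3 -> N1.N0=(alive,v0) N1.N1=(suspect,v1) N1.N2=(alive,v1) N1.N3=(alive,v0) | N3.N0=(alive,v0) N3.N1=(suspect,v1) N3.N2=(alive,v1) N3.N3=(alive,v0)
Op 8: N1 marks N1=suspect -> (suspect,v2)

Answer: suspect 1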